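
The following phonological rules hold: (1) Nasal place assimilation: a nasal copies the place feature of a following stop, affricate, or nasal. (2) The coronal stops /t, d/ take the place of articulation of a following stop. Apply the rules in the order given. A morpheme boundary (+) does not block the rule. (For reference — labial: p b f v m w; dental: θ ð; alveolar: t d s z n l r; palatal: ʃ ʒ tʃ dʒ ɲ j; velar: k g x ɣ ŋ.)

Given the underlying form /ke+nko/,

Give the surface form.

[ke+ŋko]

Rule 1: /n/ before /k/ (velar) → [ŋ]
After rule 1: ke+ŋko
Rule 2: no segment meets the rule's conditions; no change.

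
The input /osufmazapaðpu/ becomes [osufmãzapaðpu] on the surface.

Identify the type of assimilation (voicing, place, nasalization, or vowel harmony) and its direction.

/a/→[ã].
Each target copies a feature from the preceding segment, so the direction is progressive.

nasalization, progressive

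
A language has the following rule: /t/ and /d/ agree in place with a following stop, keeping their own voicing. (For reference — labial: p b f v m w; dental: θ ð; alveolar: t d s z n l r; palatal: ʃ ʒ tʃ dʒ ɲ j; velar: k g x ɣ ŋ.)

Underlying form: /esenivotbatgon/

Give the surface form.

/t/ before /b/ (labial) → [p]
/t/ before /g/ (velar) → [k]

[esenivopbakgon]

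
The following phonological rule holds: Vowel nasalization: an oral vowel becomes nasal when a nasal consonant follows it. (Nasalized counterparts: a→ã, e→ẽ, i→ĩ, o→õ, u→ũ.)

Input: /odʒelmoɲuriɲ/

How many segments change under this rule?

2

/o/ before nasal /ɲ/ → [õ]
/i/ before nasal /ɲ/ → [ĩ]
2 segments change.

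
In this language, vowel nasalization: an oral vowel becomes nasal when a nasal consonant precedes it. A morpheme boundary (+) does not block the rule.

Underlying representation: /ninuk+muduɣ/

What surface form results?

[nĩnũk+mũduɣ]

/i/ after nasal /n/ → [ĩ]
/u/ after nasal /n/ → [ũ]
/u/ after nasal /m/ → [ũ]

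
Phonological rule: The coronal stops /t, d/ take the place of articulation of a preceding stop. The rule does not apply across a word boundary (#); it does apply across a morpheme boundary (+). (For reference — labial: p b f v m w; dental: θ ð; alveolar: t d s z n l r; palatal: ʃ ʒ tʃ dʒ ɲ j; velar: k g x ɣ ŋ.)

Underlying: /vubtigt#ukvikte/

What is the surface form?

[vubpigk#ukvikke]

/t/ after /b/ (labial) → [p]
/t/ after /g/ (velar) → [k]
/t/ after /k/ (velar) → [k]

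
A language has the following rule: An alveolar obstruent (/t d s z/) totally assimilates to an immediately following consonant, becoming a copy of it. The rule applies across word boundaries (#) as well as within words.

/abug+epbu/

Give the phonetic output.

[abug+epbu]

no segment meets the rule's conditions; no change.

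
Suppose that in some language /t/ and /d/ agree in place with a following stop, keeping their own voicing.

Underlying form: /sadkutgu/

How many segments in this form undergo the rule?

2

/d/ before /k/ (velar) → [g]
/t/ before /g/ (velar) → [k]
2 segments change.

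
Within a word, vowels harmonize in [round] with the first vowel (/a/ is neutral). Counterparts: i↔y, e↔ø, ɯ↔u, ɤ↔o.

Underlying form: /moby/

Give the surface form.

[moby]

no segment meets the rule's conditions; no change.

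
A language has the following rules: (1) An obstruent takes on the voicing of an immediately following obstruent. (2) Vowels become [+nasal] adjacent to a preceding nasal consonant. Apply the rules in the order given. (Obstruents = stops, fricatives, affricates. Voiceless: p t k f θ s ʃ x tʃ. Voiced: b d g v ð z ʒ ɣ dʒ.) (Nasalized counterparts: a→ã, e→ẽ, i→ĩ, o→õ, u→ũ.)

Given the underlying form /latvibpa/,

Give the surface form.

[ladvippa]

Rule 1: /t/ before /v/ (voiced) → [d]
Rule 1: /b/ before /p/ (voiceless) → [p]
After rule 1: ladvippa
Rule 2: no segment meets the rule's conditions; no change.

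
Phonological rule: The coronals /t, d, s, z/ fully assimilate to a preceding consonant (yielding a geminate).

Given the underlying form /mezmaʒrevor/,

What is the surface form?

no segment meets the rule's conditions; no change.

[mezmaʒrevor]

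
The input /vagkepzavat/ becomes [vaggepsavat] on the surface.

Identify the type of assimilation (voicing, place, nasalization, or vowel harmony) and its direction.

/k/→[g] /z/→[s].
Each target copies a feature from the preceding segment, so the direction is progressive.

voicing assimilation, progressive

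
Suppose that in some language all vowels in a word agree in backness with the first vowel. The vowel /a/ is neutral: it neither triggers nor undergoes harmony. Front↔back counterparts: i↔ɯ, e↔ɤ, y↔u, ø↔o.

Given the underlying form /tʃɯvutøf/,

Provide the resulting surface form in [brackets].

[tʃɯvutof]

/ø/ harmonizes with /ɯ/ ([+back]) → [o]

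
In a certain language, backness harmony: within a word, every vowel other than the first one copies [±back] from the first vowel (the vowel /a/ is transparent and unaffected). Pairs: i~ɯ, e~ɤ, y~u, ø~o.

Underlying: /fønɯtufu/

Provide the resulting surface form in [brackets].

/ɯ/ harmonizes with /ø/ ([-back]) → [i]
/u/ harmonizes with /ø/ ([-back]) → [y]
/u/ harmonizes with /ø/ ([-back]) → [y]

[fønityfy]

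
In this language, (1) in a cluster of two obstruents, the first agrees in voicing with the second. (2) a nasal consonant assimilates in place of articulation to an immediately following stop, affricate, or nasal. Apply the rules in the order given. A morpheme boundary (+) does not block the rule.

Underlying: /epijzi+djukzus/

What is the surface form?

Rule 1: /k/ before /z/ (voiced) → [g]
After rule 1: epijzi+djugzus
Rule 2: no segment meets the rule's conditions; no change.

[epijzi+djugzus]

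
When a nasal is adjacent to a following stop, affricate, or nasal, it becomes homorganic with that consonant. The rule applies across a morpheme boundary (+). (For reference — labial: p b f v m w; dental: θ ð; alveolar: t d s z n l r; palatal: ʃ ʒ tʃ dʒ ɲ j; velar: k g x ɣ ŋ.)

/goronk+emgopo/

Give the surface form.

/n/ before /k/ (velar) → [ŋ]
/m/ before /g/ (velar) → [ŋ]

[goroŋk+eŋgopo]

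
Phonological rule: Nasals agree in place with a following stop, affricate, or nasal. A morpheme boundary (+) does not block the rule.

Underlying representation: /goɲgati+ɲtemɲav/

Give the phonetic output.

/ɲ/ before /g/ (velar) → [ŋ]
/ɲ/ before /t/ (alveolar) → [n]
/m/ before /ɲ/ (palatal) → [ɲ]

[goŋgati+nteɲɲav]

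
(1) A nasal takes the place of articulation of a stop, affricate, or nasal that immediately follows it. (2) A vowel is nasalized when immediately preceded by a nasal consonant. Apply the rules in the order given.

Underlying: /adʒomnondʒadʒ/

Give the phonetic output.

[adʒonnõɲdʒadʒ]

Rule 1: /m/ before /n/ (alveolar) → [n]
Rule 1: /n/ before /dʒ/ (palatal) → [ɲ]
After rule 1: adʒonnoɲdʒadʒ
Rule 2: /o/ after nasal /n/ → [õ]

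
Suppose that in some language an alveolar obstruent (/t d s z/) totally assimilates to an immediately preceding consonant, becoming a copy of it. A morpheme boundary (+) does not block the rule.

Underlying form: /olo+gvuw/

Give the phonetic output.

[olo+gvuw]

no segment meets the rule's conditions; no change.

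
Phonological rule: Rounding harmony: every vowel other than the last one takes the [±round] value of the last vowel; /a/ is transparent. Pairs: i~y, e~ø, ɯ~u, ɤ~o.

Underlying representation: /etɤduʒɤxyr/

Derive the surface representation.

[øtoduʒoxyr]

/e/ harmonizes with /y/ ([+round]) → [ø]
/ɤ/ harmonizes with /y/ ([+round]) → [o]
/ɤ/ harmonizes with /y/ ([+round]) → [o]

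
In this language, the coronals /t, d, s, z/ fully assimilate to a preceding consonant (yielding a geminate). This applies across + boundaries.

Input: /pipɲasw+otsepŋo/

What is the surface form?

[pipɲasw+ottepŋo]

/s/ after /t/ → [t] (total assimilation)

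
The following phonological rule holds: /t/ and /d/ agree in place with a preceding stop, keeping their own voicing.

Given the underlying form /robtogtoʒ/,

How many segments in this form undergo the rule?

/t/ after /b/ (labial) → [p]
/t/ after /g/ (velar) → [k]
2 segments change.

2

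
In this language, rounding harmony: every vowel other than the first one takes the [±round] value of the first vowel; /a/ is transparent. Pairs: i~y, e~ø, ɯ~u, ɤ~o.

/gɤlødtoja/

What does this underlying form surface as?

[gɤledtɤja]

/ø/ harmonizes with /ɤ/ ([-round]) → [e]
/o/ harmonizes with /ɤ/ ([-round]) → [ɤ]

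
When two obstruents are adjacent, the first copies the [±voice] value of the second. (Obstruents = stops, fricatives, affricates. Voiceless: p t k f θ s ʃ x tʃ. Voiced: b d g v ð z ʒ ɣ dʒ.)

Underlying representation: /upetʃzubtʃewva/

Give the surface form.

/tʃ/ before /z/ (voiced) → [dʒ]
/b/ before /tʃ/ (voiceless) → [p]

[upedʒzuptʃewva]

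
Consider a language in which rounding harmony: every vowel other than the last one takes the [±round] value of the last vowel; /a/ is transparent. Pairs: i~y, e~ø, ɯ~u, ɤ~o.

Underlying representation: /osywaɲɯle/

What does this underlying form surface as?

/o/ harmonizes with /e/ ([-round]) → [ɤ]
/y/ harmonizes with /e/ ([-round]) → [i]

[ɤsiwaɲɯle]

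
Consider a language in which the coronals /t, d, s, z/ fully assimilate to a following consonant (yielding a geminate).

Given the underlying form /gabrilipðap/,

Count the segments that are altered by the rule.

0

No segment meets the rule's conditions.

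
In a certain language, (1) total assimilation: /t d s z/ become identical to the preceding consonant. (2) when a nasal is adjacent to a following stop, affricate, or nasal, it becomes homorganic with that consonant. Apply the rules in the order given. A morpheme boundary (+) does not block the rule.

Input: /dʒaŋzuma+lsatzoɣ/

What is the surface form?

Rule 1: /z/ after /ŋ/ → [ŋ] (total assimilation)
Rule 1: /s/ after /l/ → [l] (total assimilation)
Rule 1: /z/ after /t/ → [t] (total assimilation)
After rule 1: dʒaŋŋuma+llattoɣ
Rule 2: no segment meets the rule's conditions; no change.

[dʒaŋŋuma+llattoɣ]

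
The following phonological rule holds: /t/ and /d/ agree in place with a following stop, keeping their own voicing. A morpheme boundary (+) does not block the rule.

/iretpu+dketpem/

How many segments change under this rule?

3

/t/ before /p/ (labial) → [p]
/d/ before /k/ (velar) → [g]
/t/ before /p/ (labial) → [p]
3 segments change.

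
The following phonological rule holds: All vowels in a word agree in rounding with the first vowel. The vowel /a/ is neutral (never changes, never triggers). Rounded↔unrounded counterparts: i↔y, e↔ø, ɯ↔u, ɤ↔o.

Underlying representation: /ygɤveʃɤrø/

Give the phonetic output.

[ygovøʃorø]

/ɤ/ harmonizes with /y/ ([+round]) → [o]
/e/ harmonizes with /y/ ([+round]) → [ø]
/ɤ/ harmonizes with /y/ ([+round]) → [o]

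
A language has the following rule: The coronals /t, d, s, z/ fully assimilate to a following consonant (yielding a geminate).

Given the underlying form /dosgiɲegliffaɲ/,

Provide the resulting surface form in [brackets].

[doggiɲegliffaɲ]

/s/ before /g/ → [g] (total assimilation)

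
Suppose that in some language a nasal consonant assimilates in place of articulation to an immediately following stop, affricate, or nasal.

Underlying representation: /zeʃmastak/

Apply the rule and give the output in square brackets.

[zeʃmastak]

no segment meets the rule's conditions; no change.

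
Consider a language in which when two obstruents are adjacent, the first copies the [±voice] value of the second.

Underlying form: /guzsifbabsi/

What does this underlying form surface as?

[gussivbapsi]

/z/ before /s/ (voiceless) → [s]
/f/ before /b/ (voiced) → [v]
/b/ before /s/ (voiceless) → [p]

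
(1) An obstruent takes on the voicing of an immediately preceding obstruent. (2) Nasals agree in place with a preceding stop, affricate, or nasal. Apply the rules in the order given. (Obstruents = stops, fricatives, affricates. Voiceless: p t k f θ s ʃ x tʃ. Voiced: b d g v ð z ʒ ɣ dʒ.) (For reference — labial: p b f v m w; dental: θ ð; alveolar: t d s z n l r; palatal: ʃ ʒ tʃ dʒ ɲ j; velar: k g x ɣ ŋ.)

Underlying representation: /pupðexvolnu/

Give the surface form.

[pupθexfolnu]

Rule 1: /ð/ after /p/ (voiceless) → [θ]
Rule 1: /v/ after /x/ (voiceless) → [f]
After rule 1: pupθexfolnu
Rule 2: no segment meets the rule's conditions; no change.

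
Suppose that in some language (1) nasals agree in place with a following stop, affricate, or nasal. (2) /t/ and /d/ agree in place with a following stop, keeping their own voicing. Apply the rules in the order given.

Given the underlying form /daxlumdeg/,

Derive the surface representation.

[daxlundeg]

Rule 1: /m/ before /d/ (alveolar) → [n]
After rule 1: daxlundeg
Rule 2: no segment meets the rule's conditions; no change.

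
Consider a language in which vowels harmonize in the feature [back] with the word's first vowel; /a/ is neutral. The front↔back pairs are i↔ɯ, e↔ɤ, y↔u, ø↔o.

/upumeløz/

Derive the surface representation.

/e/ harmonizes with /u/ ([+back]) → [ɤ]
/ø/ harmonizes with /u/ ([+back]) → [o]

[upumɤloz]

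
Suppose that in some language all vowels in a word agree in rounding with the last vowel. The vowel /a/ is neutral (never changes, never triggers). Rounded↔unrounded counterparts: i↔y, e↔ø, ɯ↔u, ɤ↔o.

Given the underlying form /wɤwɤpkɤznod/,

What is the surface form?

[wowopkoznod]

/ɤ/ harmonizes with /o/ ([+round]) → [o]
/ɤ/ harmonizes with /o/ ([+round]) → [o]
/ɤ/ harmonizes with /o/ ([+round]) → [o]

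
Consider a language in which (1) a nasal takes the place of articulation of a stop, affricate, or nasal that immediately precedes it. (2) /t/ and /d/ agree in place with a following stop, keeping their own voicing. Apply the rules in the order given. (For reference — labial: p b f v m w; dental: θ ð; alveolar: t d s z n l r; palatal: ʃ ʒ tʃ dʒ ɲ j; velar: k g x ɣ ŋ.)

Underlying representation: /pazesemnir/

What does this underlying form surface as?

Rule 1: /n/ after /m/ (labial) → [m]
After rule 1: pazesemmir
Rule 2: no segment meets the rule's conditions; no change.

[pazesemmir]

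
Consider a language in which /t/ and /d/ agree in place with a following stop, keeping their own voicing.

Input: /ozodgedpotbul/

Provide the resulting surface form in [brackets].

/d/ before /g/ (velar) → [g]
/d/ before /p/ (labial) → [b]
/t/ before /b/ (labial) → [p]

[ozoggebpopbul]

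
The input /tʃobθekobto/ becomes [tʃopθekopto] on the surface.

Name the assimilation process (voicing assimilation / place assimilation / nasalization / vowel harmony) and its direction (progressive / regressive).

/b/→[p] /b/→[p].
Each target copies a feature from the following segment, so the direction is regressive.

voicing assimilation, regressive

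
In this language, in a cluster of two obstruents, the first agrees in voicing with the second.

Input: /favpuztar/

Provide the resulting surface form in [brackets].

[fafpustar]

/v/ before /p/ (voiceless) → [f]
/z/ before /t/ (voiceless) → [s]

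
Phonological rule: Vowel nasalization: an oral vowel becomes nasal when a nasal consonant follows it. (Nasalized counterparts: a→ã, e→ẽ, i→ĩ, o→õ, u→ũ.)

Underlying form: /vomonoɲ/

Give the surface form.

/o/ before nasal /m/ → [õ]
/o/ before nasal /n/ → [õ]
/o/ before nasal /ɲ/ → [õ]

[võmõnõɲ]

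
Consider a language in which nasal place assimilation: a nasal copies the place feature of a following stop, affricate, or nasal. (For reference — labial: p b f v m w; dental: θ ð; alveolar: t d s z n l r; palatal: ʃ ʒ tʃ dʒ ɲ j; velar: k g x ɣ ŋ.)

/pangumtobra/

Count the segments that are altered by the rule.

2

/n/ before /g/ (velar) → [ŋ]
/m/ before /t/ (alveolar) → [n]
2 segments change.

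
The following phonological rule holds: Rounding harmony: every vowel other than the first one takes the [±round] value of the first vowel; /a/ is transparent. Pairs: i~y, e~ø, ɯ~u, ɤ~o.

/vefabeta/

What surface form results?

[vefabeta]

no segment meets the rule's conditions; no change.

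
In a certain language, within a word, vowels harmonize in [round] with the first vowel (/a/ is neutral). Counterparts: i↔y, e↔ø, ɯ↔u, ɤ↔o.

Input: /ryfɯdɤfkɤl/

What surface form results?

[ryfudofkol]

/ɯ/ harmonizes with /y/ ([+round]) → [u]
/ɤ/ harmonizes with /y/ ([+round]) → [o]
/ɤ/ harmonizes with /y/ ([+round]) → [o]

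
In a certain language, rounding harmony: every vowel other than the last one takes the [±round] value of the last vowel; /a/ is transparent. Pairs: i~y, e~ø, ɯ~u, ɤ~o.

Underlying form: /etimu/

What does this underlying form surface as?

/e/ harmonizes with /u/ ([+round]) → [ø]
/i/ harmonizes with /u/ ([+round]) → [y]

[øtymu]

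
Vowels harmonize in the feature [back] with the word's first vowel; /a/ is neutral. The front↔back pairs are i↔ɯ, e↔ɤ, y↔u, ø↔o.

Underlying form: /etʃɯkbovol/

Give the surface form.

/ɯ/ harmonizes with /e/ ([-back]) → [i]
/o/ harmonizes with /e/ ([-back]) → [ø]
/o/ harmonizes with /e/ ([-back]) → [ø]

[etʃikbøvøl]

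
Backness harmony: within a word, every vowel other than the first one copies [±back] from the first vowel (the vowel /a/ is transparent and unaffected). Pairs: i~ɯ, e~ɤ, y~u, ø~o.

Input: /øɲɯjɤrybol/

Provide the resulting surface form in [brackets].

/ɯ/ harmonizes with /ø/ ([-back]) → [i]
/ɤ/ harmonizes with /ø/ ([-back]) → [e]
/o/ harmonizes with /ø/ ([-back]) → [ø]

[øɲijerybøl]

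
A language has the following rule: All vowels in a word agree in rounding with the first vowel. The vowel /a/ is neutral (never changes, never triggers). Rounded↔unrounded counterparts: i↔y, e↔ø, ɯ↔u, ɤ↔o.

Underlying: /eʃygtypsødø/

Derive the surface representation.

/y/ harmonizes with /e/ ([-round]) → [i]
/y/ harmonizes with /e/ ([-round]) → [i]
/ø/ harmonizes with /e/ ([-round]) → [e]
/ø/ harmonizes with /e/ ([-round]) → [e]

[eʃigtipsede]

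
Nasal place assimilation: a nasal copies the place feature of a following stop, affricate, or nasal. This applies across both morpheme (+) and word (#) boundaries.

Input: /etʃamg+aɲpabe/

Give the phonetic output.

[etʃaŋg+ampabe]

/m/ before /g/ (velar) → [ŋ]
/ɲ/ before /p/ (labial) → [m]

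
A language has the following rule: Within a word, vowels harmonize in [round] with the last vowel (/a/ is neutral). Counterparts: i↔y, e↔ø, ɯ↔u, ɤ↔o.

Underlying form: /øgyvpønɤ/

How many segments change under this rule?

/ø/ harmonizes with /ɤ/ ([-round]) → [e]
/y/ harmonizes with /ɤ/ ([-round]) → [i]
/ø/ harmonizes with /ɤ/ ([-round]) → [e]
3 segments change.

3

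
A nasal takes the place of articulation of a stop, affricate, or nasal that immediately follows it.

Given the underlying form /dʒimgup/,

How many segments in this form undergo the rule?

1

/m/ before /g/ (velar) → [ŋ]
1 segment changes.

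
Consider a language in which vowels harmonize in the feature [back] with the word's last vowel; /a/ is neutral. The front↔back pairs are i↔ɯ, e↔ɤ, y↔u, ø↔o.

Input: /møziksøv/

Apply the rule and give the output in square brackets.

[møziksøv]

no segment meets the rule's conditions; no change.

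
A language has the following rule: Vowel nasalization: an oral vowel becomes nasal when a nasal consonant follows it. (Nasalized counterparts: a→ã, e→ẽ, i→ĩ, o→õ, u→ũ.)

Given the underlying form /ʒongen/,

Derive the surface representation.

[ʒõngẽn]

/o/ before nasal /n/ → [õ]
/e/ before nasal /n/ → [ẽ]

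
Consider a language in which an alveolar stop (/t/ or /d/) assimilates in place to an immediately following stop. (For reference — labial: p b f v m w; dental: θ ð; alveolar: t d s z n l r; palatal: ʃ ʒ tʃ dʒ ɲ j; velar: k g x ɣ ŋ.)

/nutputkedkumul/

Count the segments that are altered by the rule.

3

/t/ before /p/ (labial) → [p]
/t/ before /k/ (velar) → [k]
/d/ before /k/ (velar) → [g]
3 segments change.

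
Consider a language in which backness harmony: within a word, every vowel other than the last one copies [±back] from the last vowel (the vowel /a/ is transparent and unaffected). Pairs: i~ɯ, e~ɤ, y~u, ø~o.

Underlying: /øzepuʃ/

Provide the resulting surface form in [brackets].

[ozɤpuʃ]

/ø/ harmonizes with /u/ ([+back]) → [o]
/e/ harmonizes with /u/ ([+back]) → [ɤ]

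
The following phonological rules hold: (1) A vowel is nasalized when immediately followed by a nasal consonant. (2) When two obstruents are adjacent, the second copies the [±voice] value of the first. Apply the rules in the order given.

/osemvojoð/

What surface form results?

[osẽmvojoð]

Rule 1: /e/ before nasal /m/ → [ẽ]
After rule 1: osẽmvojoð
Rule 2: no segment meets the rule's conditions; no change.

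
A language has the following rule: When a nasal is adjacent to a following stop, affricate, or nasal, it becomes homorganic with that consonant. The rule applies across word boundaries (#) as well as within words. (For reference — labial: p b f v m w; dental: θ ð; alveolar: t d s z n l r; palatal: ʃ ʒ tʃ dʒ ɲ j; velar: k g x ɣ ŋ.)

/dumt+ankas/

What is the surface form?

/m/ before /t/ (alveolar) → [n]
/n/ before /k/ (velar) → [ŋ]

[dunt+aŋkas]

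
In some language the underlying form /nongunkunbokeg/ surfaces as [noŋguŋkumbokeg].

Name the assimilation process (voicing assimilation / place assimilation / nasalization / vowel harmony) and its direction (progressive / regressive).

place assimilation, regressive

/n/→[ŋ] /n/→[ŋ] /n/→[m].
Each target copies a feature from the following segment, so the direction is regressive.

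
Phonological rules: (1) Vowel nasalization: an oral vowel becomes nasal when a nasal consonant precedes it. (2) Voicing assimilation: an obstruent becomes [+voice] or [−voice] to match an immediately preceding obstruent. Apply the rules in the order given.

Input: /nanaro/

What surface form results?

Rule 1: /a/ after nasal /n/ → [ã]
Rule 1: /a/ after nasal /n/ → [ã]
After rule 1: nãnãro
Rule 2: no segment meets the rule's conditions; no change.

[nãnãro]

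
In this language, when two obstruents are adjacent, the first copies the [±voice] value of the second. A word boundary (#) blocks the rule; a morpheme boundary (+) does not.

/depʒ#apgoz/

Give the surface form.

[debʒ#abgoz]

/p/ before /ʒ/ (voiced) → [b]
/p/ before /g/ (voiced) → [b]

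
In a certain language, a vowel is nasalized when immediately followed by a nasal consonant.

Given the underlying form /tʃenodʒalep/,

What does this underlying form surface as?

/e/ before nasal /n/ → [ẽ]

[tʃẽnodʒalep]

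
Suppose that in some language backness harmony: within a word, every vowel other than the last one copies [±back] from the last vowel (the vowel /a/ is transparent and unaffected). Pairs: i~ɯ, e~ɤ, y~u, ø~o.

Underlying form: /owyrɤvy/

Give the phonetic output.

[øwyrevy]

/o/ harmonizes with /y/ ([-back]) → [ø]
/ɤ/ harmonizes with /y/ ([-back]) → [e]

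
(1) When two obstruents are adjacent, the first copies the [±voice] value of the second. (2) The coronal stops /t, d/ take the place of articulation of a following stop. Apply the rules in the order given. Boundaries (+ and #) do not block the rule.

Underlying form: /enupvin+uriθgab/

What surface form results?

[enubvin+uriðgab]

Rule 1: /p/ before /v/ (voiced) → [b]
Rule 1: /θ/ before /g/ (voiced) → [ð]
After rule 1: enubvin+uriðgab
Rule 2: no segment meets the rule's conditions; no change.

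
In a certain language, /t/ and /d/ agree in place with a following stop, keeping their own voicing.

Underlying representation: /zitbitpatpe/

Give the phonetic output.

/t/ before /b/ (labial) → [p]
/t/ before /p/ (labial) → [p]
/t/ before /p/ (labial) → [p]

[zipbippappe]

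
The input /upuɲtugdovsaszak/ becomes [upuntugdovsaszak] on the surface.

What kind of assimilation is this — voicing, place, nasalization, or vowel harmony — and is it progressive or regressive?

/ɲ/→[n].
Each target copies a feature from the following segment, so the direction is regressive.

place assimilation, regressive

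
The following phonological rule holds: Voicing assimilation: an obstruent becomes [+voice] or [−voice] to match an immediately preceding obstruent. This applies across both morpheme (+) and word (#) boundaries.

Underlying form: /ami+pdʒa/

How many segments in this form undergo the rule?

/dʒ/ after /p/ (voiceless) → [tʃ]
1 segment changes.

1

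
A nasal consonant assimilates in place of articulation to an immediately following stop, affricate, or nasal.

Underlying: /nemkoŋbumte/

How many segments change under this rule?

/m/ before /k/ (velar) → [ŋ]
/ŋ/ before /b/ (labial) → [m]
/m/ before /t/ (alveolar) → [n]
3 segments change.

3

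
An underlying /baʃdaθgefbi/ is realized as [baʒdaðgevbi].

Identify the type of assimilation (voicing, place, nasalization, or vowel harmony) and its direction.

/ʃ/→[ʒ] /θ/→[ð] /f/→[v].
Each target copies a feature from the following segment, so the direction is regressive.

voicing assimilation, regressive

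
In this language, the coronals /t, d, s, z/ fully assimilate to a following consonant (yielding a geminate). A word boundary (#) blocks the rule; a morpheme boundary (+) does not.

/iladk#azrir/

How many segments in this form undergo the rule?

/d/ before /k/ → [k] (total assimilation)
/z/ before /r/ → [r] (total assimilation)
2 segments change.

2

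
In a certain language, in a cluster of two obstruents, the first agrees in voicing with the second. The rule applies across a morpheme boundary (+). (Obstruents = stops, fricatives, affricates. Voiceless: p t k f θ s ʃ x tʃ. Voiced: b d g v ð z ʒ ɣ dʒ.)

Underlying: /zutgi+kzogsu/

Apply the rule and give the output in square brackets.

[zudgi+gzoksu]

/t/ before /g/ (voiced) → [d]
/k/ before /z/ (voiced) → [g]
/g/ before /s/ (voiceless) → [k]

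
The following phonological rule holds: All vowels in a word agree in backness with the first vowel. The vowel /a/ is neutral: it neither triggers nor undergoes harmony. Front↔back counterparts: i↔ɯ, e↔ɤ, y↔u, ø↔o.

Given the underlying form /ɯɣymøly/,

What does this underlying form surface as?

[ɯɣumolu]

/y/ harmonizes with /ɯ/ ([+back]) → [u]
/ø/ harmonizes with /ɯ/ ([+back]) → [o]
/y/ harmonizes with /ɯ/ ([+back]) → [u]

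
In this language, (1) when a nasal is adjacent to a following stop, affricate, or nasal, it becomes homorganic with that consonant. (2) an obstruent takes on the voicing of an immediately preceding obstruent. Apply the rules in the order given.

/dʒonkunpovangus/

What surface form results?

[dʒoŋkumpovaŋgus]

Rule 1: /n/ before /k/ (velar) → [ŋ]
Rule 1: /n/ before /p/ (labial) → [m]
Rule 1: /n/ before /g/ (velar) → [ŋ]
After rule 1: dʒoŋkumpovaŋgus
Rule 2: no segment meets the rule's conditions; no change.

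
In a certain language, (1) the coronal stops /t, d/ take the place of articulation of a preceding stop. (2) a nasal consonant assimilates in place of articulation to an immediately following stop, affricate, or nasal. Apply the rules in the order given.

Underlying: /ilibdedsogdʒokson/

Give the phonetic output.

[ilibbedsogdʒokson]

Rule 1: /d/ after /b/ (labial) → [b]
After rule 1: ilibbedsogdʒokson
Rule 2: no segment meets the rule's conditions; no change.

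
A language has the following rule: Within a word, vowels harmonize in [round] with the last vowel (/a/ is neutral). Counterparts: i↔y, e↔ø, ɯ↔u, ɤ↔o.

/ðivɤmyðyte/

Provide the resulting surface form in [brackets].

[ðivɤmiðite]

/y/ harmonizes with /e/ ([-round]) → [i]
/y/ harmonizes with /e/ ([-round]) → [i]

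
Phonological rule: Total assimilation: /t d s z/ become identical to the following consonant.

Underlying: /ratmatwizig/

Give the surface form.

/t/ before /m/ → [m] (total assimilation)
/t/ before /w/ → [w] (total assimilation)

[rammawwizig]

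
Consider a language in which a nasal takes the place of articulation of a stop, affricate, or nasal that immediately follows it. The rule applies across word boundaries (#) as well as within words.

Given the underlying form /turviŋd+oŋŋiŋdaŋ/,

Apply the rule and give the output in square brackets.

/ŋ/ before /d/ (alveolar) → [n]
/ŋ/ before /d/ (alveolar) → [n]

[turvind+oŋŋindaŋ]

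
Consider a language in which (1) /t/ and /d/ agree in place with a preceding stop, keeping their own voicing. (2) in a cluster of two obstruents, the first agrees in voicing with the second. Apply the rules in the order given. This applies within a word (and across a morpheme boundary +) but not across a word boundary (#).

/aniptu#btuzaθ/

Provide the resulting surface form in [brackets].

[anippu#ppuzaθ]

Rule 1: /t/ after /p/ (labial) → [p]
Rule 1: /t/ after /b/ (labial) → [p]
After rule 1: anippu#bpuzaθ
Rule 2: /b/ before /p/ (voiceless) → [p]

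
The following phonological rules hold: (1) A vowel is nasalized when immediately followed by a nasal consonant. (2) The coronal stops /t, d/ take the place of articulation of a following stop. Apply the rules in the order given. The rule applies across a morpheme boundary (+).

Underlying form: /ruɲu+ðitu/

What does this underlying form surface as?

[rũɲu+ðitu]

Rule 1: /u/ before nasal /ɲ/ → [ũ]
After rule 1: rũɲu+ðitu
Rule 2: no segment meets the rule's conditions; no change.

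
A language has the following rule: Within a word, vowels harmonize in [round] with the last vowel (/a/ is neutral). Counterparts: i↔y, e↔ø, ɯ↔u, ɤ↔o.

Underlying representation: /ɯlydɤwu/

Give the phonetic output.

[ulydowu]

/ɯ/ harmonizes with /u/ ([+round]) → [u]
/ɤ/ harmonizes with /u/ ([+round]) → [o]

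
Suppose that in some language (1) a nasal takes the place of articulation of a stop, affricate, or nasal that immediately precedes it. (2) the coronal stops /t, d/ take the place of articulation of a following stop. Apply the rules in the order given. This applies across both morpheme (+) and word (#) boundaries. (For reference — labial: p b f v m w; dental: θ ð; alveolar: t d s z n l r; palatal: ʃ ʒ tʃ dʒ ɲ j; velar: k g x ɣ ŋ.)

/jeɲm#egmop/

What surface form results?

Rule 1: /m/ after /ɲ/ (palatal) → [ɲ]
Rule 1: /m/ after /g/ (velar) → [ŋ]
After rule 1: jeɲɲ#egŋop
Rule 2: no segment meets the rule's conditions; no change.

[jeɲɲ#egŋop]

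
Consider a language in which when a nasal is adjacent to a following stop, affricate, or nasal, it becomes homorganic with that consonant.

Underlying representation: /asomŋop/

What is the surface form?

[asoŋŋop]

/m/ before /ŋ/ (velar) → [ŋ]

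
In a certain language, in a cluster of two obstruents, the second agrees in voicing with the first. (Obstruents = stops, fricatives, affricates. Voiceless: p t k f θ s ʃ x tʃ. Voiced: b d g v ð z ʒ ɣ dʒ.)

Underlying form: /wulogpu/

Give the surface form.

[wulogbu]

/p/ after /g/ (voiced) → [b]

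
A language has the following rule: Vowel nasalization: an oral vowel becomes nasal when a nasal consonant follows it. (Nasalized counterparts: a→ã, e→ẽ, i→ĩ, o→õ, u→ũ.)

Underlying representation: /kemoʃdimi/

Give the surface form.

/e/ before nasal /m/ → [ẽ]
/i/ before nasal /m/ → [ĩ]

[kẽmoʃdĩmi]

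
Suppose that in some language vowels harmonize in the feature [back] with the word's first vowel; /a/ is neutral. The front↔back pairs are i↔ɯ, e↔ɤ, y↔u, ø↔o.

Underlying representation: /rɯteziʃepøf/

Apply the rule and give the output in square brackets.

[rɯtɤzɯʃɤpof]

/e/ harmonizes with /ɯ/ ([+back]) → [ɤ]
/i/ harmonizes with /ɯ/ ([+back]) → [ɯ]
/e/ harmonizes with /ɯ/ ([+back]) → [ɤ]
/ø/ harmonizes with /ɯ/ ([+back]) → [o]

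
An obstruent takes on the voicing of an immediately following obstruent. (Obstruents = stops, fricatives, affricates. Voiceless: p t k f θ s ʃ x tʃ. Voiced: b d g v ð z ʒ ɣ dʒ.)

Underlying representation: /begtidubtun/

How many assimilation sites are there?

2

/g/ before /t/ (voiceless) → [k]
/b/ before /t/ (voiceless) → [p]
2 segments change.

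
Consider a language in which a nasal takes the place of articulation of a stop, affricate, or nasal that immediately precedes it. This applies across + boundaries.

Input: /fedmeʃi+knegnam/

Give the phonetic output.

[fedneʃi+kŋegŋam]

/m/ after /d/ (alveolar) → [n]
/n/ after /k/ (velar) → [ŋ]
/n/ after /g/ (velar) → [ŋ]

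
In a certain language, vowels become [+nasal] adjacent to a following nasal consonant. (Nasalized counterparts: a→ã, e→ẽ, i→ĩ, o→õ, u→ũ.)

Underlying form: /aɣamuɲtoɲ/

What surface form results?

[aɣãmũɲtõɲ]

/a/ before nasal /m/ → [ã]
/u/ before nasal /ɲ/ → [ũ]
/o/ before nasal /ɲ/ → [õ]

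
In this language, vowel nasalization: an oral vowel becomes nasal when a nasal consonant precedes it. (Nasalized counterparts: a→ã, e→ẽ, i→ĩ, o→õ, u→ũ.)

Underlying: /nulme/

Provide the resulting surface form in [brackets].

[nũlmẽ]

/u/ after nasal /n/ → [ũ]
/e/ after nasal /m/ → [ẽ]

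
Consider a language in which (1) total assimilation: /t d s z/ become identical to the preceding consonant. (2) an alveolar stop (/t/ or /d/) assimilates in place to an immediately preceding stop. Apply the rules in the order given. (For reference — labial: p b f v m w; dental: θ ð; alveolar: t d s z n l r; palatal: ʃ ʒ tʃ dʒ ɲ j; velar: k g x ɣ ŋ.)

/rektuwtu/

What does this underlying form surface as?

Rule 1: /t/ after /k/ → [k] (total assimilation)
Rule 1: /t/ after /w/ → [w] (total assimilation)
After rule 1: rekkuwwu
Rule 2: no segment meets the rule's conditions; no change.

[rekkuwwu]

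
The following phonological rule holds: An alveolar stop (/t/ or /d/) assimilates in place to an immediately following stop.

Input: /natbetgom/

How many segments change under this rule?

/t/ before /b/ (labial) → [p]
/t/ before /g/ (velar) → [k]
2 segments change.

2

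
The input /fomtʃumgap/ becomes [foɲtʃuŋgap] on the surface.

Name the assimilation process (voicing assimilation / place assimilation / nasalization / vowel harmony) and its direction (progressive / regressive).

/m/→[ɲ] /m/→[ŋ].
Each target copies a feature from the following segment, so the direction is regressive.

place assimilation, regressive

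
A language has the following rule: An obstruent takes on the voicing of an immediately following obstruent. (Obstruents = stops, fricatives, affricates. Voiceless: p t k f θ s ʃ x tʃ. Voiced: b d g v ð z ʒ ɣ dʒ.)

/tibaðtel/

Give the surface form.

[tibaθtel]

/ð/ before /t/ (voiceless) → [θ]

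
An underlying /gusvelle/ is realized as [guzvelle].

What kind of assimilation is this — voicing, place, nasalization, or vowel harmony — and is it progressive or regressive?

/s/→[z].
Each target copies a feature from the following segment, so the direction is regressive.

voicing assimilation, regressive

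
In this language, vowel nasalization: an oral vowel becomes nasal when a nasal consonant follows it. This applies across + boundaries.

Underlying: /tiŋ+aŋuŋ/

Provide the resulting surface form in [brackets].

[tĩŋ+ãŋũŋ]

/i/ before nasal /ŋ/ → [ĩ]
/a/ before nasal /ŋ/ → [ã]
/u/ before nasal /ŋ/ → [ũ]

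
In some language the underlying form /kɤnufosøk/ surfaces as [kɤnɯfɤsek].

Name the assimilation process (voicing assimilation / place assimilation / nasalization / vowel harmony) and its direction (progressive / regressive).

vowel harmony, progressive

/u/→[ɯ] /o/→[ɤ] /ø/→[e].
Vowels agree with the first vowel, so the harmony is progressive.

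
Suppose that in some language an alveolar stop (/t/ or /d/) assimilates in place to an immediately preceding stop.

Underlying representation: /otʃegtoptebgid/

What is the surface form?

[otʃegkoppebgid]

/t/ after /g/ (velar) → [k]
/t/ after /p/ (labial) → [p]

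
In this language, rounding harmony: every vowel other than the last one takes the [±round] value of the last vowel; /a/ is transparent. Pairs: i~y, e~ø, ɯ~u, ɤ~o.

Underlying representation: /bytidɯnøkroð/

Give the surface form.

[bytydunøkroð]

/i/ harmonizes with /o/ ([+round]) → [y]
/ɯ/ harmonizes with /o/ ([+round]) → [u]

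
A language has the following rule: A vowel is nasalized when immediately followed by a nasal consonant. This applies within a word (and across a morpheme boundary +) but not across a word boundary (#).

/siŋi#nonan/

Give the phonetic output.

[sĩŋi#nõnãn]

/i/ before nasal /ŋ/ → [ĩ]
/o/ before nasal /n/ → [õ]
/a/ before nasal /n/ → [ã]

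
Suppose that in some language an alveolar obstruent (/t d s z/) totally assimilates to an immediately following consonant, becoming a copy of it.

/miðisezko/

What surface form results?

[miðisekko]

/z/ before /k/ → [k] (total assimilation)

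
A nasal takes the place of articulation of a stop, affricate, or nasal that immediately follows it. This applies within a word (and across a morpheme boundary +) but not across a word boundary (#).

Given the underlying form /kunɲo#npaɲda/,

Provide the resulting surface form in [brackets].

/n/ before /ɲ/ (palatal) → [ɲ]
/n/ before /p/ (labial) → [m]
/ɲ/ before /d/ (alveolar) → [n]

[kuɲɲo#mpanda]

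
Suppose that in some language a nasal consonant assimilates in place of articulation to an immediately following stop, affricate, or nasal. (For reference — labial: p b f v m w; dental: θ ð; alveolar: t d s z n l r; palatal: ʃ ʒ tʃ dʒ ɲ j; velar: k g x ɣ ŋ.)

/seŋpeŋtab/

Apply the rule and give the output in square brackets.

/ŋ/ before /p/ (labial) → [m]
/ŋ/ before /t/ (alveolar) → [n]

[sempentab]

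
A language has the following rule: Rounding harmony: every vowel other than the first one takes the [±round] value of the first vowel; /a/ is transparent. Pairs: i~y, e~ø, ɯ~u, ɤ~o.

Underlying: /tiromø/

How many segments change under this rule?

2

/o/ harmonizes with /i/ ([-round]) → [ɤ]
/ø/ harmonizes with /i/ ([-round]) → [e]
2 segments change.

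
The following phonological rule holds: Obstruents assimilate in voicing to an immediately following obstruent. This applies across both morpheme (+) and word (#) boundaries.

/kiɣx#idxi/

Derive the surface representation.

[kixx#itxi]

/ɣ/ before /x/ (voiceless) → [x]
/d/ before /x/ (voiceless) → [t]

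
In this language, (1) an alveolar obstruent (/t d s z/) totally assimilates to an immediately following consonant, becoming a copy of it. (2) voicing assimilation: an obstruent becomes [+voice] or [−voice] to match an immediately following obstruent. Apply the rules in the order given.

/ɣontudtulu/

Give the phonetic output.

[ɣontuttulu]

Rule 1: /d/ before /t/ → [t] (total assimilation)
After rule 1: ɣontuttulu
Rule 2: no segment meets the rule's conditions; no change.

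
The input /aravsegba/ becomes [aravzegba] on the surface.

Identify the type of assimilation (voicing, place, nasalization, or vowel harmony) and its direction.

voicing assimilation, progressive

/s/→[z].
Each target copies a feature from the preceding segment, so the direction is progressive.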